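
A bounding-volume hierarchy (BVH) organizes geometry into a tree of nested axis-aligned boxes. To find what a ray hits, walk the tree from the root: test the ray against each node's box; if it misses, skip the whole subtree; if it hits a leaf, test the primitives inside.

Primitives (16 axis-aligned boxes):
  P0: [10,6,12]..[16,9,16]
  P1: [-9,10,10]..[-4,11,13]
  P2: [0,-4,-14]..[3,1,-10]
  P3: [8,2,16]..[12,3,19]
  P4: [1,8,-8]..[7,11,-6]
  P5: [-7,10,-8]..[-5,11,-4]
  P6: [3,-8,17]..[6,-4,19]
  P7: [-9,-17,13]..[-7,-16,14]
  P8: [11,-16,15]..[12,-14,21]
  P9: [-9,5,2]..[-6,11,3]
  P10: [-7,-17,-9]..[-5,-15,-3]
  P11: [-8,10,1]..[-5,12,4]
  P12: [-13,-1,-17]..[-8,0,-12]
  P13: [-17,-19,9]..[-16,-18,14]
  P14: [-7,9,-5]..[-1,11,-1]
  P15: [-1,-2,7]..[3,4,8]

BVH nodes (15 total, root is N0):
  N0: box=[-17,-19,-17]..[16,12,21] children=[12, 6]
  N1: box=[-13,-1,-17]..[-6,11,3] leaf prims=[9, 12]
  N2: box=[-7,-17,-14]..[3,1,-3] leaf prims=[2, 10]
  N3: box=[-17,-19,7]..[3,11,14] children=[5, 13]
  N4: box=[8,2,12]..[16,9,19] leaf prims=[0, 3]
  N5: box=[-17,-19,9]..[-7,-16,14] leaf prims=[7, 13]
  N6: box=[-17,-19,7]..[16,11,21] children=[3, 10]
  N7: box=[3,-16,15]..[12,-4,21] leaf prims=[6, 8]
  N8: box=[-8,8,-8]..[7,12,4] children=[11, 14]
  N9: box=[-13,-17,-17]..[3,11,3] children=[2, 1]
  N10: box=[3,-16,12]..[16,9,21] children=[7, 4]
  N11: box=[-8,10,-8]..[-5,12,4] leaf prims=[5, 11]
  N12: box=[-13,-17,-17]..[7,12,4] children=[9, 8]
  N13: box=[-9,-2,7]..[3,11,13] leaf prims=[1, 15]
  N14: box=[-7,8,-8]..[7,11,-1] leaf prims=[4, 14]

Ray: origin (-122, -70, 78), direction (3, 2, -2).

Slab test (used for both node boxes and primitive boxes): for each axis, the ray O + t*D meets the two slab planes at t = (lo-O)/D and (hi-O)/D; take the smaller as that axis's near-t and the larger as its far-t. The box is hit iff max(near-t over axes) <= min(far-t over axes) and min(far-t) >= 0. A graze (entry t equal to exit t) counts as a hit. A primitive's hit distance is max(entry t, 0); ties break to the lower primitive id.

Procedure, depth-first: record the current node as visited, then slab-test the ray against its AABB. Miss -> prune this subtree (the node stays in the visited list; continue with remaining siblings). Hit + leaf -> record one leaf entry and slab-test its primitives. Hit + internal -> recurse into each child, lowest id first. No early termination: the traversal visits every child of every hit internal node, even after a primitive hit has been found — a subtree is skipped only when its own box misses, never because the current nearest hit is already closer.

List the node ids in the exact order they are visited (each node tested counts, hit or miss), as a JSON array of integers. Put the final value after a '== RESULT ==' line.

Traverse from the root:
N0 x:[35,46] y:[51/2,41] z:[57/2,95/2] -> hit [35,41], descend [6, 12]
  N6 x:[35,46] y:[51/2,81/2] z:[57/2,71/2] -> hit [35,71/2], descend [3, 10]
    N3 x:[35,125/3] y:[51/2,81/2] z:[32,71/2] -> hit [35,71/2], descend [5, 13]
      N5 x:[35,115/3] y:[51/2,27] z:[32,69/2] -> miss, prune
      N13 x:[113/3,125/3] y:[34,81/2] z:[65/2,71/2] -> miss, prune
    N10 x:[125/3,46] y:[27,79/2] z:[57/2,33] -> miss, prune
  N12 x:[109/3,43] y:[53/2,41] z:[37,95/2] -> hit [37,41], descend [8, 9]
    N8 x:[38,43] y:[39,41] z:[37,43] -> hit [39,41], descend [11, 14]
      N11 x:[38,39] y:[40,41] z:[37,43] -> miss, prune
      N14 x:[115/3,43] y:[39,81/2] z:[79/2,43] -> hit [79/2,81/2] leaf, test {P4(miss), P14@t=79/2}
    N9 x:[109/3,125/3] y:[53/2,81/2] z:[75/2,95/2] -> hit [75/2,81/2], descend [1, 2]
      N1 x:[109/3,116/3] y:[69/2,81/2] z:[75/2,95/2] -> hit [75/2,116/3] leaf, test {P9@t=113/3, P12(miss)}
      N2 x:[115/3,125/3] y:[53/2,71/2] z:[81/2,46] -> miss, prune

order=[0, 6, 3, 5, 13, 10, 12, 8, 11, 14, 9, 1, 2]  |boxes|=13  |leaves|=2  hit=P9

== RESULT ==
[0, 6, 3, 5, 13, 10, 12, 8, 11, 14, 9, 1, 2]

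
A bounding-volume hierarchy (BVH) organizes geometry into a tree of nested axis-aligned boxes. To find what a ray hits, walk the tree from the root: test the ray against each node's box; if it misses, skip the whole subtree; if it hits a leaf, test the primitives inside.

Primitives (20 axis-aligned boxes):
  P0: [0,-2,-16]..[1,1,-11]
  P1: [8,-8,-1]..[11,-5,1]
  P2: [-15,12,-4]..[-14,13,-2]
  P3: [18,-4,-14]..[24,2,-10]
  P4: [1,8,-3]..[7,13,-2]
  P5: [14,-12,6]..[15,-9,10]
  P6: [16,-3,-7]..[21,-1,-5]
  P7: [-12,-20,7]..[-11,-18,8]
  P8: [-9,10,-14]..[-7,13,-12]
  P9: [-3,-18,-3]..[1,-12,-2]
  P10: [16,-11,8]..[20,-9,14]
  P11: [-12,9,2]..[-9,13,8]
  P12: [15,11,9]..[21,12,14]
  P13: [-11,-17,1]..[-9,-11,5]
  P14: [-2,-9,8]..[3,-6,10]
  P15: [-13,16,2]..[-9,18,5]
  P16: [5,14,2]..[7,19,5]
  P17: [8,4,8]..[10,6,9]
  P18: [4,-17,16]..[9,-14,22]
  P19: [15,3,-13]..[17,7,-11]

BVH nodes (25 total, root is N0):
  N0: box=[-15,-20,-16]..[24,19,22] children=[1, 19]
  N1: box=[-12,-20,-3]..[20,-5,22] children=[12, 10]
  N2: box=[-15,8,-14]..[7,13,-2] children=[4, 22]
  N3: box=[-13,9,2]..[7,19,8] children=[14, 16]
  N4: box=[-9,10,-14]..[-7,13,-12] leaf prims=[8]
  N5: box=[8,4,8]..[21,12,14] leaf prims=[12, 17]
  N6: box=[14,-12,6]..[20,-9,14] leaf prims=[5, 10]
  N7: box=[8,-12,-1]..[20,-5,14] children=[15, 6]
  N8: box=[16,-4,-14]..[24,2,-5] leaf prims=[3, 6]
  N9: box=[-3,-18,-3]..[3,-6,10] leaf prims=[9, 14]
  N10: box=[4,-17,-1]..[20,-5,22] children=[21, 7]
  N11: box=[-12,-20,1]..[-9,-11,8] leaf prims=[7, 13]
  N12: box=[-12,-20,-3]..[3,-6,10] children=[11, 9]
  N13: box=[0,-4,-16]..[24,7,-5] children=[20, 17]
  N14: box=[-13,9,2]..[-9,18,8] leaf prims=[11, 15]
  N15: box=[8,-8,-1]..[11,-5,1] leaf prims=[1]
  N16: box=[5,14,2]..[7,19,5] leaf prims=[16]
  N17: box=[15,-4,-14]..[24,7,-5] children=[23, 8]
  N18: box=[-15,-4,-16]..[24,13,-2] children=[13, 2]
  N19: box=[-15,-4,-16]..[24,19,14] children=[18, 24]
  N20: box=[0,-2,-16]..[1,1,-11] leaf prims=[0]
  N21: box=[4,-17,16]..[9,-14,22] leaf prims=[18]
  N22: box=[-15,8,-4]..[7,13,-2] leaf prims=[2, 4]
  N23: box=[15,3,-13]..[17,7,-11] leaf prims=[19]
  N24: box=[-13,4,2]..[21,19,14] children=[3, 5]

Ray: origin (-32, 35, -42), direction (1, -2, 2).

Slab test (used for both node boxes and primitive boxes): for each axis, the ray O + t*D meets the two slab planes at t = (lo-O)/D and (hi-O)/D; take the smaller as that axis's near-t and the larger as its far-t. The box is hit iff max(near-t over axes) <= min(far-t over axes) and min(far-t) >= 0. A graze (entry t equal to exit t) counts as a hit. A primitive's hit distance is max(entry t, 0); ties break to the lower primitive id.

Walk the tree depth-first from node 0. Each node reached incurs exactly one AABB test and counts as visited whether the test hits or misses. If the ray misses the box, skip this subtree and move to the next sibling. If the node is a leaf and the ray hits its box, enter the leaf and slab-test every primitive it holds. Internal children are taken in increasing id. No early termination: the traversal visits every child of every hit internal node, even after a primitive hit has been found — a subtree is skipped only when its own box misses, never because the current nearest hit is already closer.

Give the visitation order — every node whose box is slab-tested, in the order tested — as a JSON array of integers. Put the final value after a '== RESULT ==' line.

Trace the traversal:
N0 x:[17,56] y:[8,55/2] z:[13,32] -> hit [17,55/2], descend [1, 19]
  N1 x:[20,52] y:[20,55/2] z:[39/2,32] -> hit [20,55/2], descend [10, 12]
    N10 x:[36,52] y:[20,26] z:[41/2,32] -> miss, prune
    N12 x:[20,35] y:[41/2,55/2] z:[39/2,26] -> hit [41/2,26], descend [9, 11]
      N9 x:[29,35] y:[41/2,53/2] z:[39/2,26] -> miss, prune
      N11 x:[20,23] y:[23,55/2] z:[43/2,25] -> hit [23,23] leaf, test {P7(miss), P13@t=23}
  N19 x:[17,56] y:[8,39/2] z:[13,28] -> hit [17,39/2], descend [18, 24]
    N18 x:[17,56] y:[11,39/2] z:[13,20] -> hit [17,39/2], descend [2, 13]
      N2 x:[17,39] y:[11,27/2] z:[14,20] -> miss, prune
      N13 x:[32,56] y:[14,39/2] z:[13,37/2] -> miss, prune
    N24 x:[19,53] y:[8,31/2] z:[22,28] -> miss, prune

order=[0, 1, 10, 12, 9, 11, 19, 18, 2, 13, 24]  |boxes|=11  |leaves|=1  hit=P13

== RESULT ==
[0, 1, 10, 12, 9, 11, 19, 18, 2, 13, 24]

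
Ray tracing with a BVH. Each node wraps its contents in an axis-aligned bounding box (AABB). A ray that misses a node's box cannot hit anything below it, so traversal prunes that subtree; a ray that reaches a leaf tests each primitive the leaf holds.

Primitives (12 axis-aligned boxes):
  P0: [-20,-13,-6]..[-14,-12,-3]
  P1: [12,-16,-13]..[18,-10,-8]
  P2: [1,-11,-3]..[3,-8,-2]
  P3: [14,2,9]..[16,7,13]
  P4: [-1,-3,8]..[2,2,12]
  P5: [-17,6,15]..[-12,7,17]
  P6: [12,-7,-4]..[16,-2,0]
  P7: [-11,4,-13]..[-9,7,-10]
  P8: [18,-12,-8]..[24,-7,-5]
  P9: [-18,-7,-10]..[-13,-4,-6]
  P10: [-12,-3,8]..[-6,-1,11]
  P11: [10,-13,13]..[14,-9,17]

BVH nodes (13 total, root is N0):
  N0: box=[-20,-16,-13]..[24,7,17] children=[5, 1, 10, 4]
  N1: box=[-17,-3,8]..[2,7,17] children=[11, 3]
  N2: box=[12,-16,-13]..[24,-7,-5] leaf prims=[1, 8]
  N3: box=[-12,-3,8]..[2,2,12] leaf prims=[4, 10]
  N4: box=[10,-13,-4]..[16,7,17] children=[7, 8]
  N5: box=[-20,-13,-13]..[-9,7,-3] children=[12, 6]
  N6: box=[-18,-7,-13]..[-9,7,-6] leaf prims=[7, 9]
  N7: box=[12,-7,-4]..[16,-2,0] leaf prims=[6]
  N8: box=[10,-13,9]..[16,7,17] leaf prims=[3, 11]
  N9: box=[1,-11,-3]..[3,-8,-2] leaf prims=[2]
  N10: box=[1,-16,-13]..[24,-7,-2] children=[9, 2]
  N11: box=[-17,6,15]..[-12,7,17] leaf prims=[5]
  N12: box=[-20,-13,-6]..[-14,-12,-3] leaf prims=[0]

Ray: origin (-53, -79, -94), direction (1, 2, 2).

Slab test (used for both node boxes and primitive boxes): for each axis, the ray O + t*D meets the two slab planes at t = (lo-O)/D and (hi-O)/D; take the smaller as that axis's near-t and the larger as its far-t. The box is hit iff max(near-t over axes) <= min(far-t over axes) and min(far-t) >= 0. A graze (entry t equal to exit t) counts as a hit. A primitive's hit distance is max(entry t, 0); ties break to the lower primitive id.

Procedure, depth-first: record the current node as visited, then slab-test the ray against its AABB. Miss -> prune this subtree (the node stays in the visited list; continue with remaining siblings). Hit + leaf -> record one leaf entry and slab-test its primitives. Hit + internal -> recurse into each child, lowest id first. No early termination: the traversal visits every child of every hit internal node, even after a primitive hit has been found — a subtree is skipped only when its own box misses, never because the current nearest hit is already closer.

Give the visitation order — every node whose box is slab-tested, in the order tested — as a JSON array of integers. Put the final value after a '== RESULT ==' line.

Traverse from the root:
N0 x:[33,77] y:[63/2,43] z:[81/2,111/2] -> hit [81/2,43], descend [1, 4, 5, 10]
  N1 x:[36,55] y:[38,43] z:[51,111/2] -> miss, prune
  N4 x:[63,69] y:[33,43] z:[45,111/2] -> miss, prune
  N5 x:[33,44] y:[33,43] z:[81/2,91/2] -> hit [81/2,43], descend [6, 12]
    N6 x:[35,44] y:[36,43] z:[81/2,44] -> hit [81/2,43] leaf, test {P7@t=42, P9(miss)}
    N12 x:[33,39] y:[33,67/2] z:[44,91/2] -> miss, prune
  N10 x:[54,77] y:[63/2,36] z:[81/2,46] -> miss, prune

Visited [0, 1, 4, 5, 6, 12, 10]. Tests: 7 box, 1 leaf. Nearest: P7.

== RESULT ==
[0, 1, 4, 5, 6, 12, 10]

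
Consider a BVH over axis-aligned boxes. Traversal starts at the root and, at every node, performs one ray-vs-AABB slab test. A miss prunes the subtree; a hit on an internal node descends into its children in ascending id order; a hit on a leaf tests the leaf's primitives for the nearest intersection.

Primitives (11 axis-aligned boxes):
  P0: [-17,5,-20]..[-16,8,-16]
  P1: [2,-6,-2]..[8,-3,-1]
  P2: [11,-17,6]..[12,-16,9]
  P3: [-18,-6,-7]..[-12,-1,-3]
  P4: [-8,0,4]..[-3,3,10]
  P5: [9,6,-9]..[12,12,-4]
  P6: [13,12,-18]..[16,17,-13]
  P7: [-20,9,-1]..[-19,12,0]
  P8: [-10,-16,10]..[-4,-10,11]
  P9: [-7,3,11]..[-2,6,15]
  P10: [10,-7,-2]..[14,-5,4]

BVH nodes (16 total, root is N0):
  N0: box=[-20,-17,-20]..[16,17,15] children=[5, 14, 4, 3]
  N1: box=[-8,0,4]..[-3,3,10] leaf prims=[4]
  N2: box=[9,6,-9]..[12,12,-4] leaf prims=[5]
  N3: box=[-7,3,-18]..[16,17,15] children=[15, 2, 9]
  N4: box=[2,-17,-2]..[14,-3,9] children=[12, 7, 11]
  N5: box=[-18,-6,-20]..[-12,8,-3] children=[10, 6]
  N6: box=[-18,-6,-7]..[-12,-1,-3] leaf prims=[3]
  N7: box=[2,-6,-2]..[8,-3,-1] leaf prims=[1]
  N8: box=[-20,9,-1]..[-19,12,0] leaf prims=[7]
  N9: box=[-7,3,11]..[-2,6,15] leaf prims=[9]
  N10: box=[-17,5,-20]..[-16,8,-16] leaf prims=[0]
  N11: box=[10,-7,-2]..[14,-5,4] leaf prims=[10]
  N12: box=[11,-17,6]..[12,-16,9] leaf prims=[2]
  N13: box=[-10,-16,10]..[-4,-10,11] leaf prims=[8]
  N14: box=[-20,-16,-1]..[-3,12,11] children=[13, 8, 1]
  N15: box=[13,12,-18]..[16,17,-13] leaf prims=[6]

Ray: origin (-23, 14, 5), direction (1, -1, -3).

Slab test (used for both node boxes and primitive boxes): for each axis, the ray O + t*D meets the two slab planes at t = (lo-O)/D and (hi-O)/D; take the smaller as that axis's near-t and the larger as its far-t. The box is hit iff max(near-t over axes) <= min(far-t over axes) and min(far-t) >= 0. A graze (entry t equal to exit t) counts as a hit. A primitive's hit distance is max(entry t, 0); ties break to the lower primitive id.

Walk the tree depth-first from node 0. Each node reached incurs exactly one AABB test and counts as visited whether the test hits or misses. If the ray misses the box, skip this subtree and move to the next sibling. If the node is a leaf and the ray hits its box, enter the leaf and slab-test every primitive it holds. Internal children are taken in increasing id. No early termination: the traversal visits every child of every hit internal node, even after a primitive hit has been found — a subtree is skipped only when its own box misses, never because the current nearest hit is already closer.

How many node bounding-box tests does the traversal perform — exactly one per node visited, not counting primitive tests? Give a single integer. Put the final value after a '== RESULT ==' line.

Traverse from the root:
N0 x:[3,39] y:[-3,31] z:[-10/3,25/3] -> hit [3,25/3], descend [3, 4, 5, 14]
  N3 x:[16,39] y:[-3,11] z:[-10/3,23/3] -> miss, prune
  N4 x:[25,37] y:[17,31] z:[-4/3,7/3] -> miss, prune
  N5 x:[5,11] y:[6,20] z:[8/3,25/3] -> hit [6,25/3], descend [6, 10]
    N6 x:[5,11] y:[15,20] z:[8/3,4] -> miss, prune
    N10 x:[6,7] y:[6,9] z:[7,25/3] -> hit [7,7] leaf, test {P0@t=7}
  N14 x:[3,20] y:[2,30] z:[-2,2] -> miss, prune

Summary -> nodes [0, 3, 4, 5, 6, 10, 14]; box-tests=7; leaf-entries=1; first=P0

== RESULT ==
7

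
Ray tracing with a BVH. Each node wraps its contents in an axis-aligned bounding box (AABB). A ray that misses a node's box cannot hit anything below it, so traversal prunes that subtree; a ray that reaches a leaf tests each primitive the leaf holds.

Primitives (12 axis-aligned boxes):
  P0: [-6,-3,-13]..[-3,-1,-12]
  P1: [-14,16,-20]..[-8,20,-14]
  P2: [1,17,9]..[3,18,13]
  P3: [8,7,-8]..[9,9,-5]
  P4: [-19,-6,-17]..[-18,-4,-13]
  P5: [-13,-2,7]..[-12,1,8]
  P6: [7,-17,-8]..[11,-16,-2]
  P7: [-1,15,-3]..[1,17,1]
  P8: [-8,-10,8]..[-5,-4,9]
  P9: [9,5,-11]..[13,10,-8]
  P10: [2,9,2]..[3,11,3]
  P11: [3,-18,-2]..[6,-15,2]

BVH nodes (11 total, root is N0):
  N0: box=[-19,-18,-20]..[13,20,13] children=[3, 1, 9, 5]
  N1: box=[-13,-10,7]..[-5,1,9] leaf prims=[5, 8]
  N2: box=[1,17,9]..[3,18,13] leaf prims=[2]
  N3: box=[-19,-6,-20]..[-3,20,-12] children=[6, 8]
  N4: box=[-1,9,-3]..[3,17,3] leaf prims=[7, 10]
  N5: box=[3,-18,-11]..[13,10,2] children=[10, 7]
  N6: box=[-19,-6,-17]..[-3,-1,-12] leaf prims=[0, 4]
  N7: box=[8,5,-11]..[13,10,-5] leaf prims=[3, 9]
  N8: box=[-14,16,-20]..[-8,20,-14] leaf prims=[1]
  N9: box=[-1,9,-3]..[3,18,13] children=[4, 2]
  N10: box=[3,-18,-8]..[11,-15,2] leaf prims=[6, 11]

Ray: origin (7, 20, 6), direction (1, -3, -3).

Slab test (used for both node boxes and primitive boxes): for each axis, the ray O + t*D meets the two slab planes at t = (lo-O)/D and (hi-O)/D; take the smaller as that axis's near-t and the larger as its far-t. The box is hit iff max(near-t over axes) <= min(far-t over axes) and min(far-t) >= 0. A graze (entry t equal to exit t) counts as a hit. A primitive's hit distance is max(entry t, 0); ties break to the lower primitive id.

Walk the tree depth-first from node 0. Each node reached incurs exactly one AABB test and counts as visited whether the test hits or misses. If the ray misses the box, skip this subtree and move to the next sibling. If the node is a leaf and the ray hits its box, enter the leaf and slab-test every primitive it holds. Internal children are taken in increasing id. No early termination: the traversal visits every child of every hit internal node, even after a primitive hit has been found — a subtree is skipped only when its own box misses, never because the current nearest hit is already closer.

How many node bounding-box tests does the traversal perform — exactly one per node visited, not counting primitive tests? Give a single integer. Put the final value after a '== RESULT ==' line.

Trace the traversal:
N0 x:[-26,6] y:[0,38/3] z:[-7/3,26/3] -> hit [0,6], descend [1, 3, 5, 9]
  N1 x:[-20,-12] y:[19/3,10] z:[-1,-1/3] -> miss, prune
  N3 x:[-26,-10] y:[0,26/3] z:[6,26/3] -> miss, prune
  N5 x:[-4,6] y:[10/3,38/3] z:[4/3,17/3] -> hit [10/3,17/3], descend [7, 10]
    N7 x:[1,6] y:[10/3,5] z:[11/3,17/3] -> hit [11/3,5] leaf, test {P3(miss), P9@t=14/3}
    N10 x:[-4,4] y:[35/3,38/3] z:[4/3,14/3] -> miss, prune
  N9 x:[-8,-4] y:[2/3,11/3] z:[-7/3,3] -> miss, prune

Visited [0, 1, 3, 5, 7, 10, 9]. Tests: 7 box, 1 leaf. Nearest: P9.

== RESULT ==
7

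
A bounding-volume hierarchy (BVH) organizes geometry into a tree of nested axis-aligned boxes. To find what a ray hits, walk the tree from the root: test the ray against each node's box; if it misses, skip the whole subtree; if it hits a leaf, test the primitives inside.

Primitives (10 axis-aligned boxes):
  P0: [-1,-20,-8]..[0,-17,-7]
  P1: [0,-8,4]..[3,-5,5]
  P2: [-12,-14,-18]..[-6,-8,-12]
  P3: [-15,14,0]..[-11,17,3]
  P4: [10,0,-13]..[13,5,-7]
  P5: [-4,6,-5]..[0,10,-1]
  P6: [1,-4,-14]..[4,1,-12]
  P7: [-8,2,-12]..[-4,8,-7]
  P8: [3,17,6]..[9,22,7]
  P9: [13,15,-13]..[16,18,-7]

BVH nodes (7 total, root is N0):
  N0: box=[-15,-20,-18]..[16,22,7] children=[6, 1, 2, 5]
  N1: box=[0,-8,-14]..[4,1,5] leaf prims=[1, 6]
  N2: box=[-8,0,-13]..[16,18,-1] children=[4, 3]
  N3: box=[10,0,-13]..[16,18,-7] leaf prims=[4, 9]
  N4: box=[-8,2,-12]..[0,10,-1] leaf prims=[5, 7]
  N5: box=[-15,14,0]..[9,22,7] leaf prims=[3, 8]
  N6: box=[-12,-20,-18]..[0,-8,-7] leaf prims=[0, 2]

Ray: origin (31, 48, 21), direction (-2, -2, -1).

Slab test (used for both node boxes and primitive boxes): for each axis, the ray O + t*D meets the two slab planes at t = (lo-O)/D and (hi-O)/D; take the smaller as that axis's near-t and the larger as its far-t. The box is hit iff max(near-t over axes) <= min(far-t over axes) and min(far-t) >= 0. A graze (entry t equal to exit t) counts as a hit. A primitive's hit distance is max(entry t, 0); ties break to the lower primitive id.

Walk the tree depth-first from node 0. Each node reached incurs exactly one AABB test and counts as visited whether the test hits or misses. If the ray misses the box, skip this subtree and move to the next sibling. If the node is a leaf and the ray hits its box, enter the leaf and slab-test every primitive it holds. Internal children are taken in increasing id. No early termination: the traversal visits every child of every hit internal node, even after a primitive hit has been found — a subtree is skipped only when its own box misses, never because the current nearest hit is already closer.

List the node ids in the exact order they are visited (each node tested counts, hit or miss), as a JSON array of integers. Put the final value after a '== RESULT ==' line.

Trace the traversal:
N0 x:[15/2,23] y:[13,34] z:[14,39] -> hit [14,23], descend [1, 2, 5, 6]
  N1 x:[27/2,31/2] y:[47/2,28] z:[16,35] -> miss, prune
  N2 x:[15/2,39/2] y:[15,24] z:[22,34] -> miss, prune
  N5 x:[11,23] y:[13,17] z:[14,21] -> hit [14,17] leaf, test {P3(miss), P8@t=14}
  N6 x:[31/2,43/2] y:[28,34] z:[28,39] -> miss, prune

Visited [0, 1, 2, 5, 6]. Tests: 5 box, 1 leaf. Nearest: P8.

== RESULT ==
[0, 1, 2, 5, 6]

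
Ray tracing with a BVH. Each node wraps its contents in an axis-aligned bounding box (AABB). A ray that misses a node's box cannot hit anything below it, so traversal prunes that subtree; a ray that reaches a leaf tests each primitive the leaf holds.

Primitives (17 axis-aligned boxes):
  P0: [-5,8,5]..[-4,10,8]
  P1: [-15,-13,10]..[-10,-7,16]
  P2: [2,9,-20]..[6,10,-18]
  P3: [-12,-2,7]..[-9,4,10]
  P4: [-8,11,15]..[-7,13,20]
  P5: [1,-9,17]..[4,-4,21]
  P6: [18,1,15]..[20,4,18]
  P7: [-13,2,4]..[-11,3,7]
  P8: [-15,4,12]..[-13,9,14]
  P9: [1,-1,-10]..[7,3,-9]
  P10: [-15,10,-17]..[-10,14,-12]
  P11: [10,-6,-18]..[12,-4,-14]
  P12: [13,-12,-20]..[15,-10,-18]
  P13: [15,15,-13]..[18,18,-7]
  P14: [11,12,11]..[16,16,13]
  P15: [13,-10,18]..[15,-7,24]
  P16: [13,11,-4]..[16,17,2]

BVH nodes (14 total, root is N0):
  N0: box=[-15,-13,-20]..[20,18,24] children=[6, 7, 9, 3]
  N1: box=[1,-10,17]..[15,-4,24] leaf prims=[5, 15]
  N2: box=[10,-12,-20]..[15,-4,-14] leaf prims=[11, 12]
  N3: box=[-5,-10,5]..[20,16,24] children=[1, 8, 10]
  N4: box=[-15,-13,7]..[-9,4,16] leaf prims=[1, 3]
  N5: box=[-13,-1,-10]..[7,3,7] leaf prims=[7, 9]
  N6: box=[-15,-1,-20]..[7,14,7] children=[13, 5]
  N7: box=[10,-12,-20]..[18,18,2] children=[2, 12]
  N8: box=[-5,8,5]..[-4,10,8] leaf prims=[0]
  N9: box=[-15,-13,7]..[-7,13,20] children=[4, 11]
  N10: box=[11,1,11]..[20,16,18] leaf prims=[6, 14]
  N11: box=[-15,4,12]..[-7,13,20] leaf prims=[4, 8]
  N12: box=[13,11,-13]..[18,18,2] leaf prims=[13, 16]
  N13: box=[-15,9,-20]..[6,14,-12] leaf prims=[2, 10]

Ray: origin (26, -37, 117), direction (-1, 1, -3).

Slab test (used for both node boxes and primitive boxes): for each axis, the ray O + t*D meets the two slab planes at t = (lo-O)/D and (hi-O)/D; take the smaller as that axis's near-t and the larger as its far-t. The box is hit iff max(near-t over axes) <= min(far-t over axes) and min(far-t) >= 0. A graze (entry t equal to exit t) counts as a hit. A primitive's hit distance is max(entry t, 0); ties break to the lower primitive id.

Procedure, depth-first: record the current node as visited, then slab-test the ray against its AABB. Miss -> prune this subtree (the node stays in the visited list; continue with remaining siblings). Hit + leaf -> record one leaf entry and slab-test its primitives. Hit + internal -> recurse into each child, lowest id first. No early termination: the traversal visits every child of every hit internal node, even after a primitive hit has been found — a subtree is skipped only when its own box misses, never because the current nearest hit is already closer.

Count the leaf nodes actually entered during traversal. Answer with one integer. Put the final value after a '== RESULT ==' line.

Traverse from the root:
N0 x:[6,41] y:[24,55] z:[31,137/3] -> hit [31,41], descend [3, 6, 7, 9]
  N3 x:[6,31] y:[27,53] z:[31,112/3] -> hit [31,31], descend [1, 8, 10]
    N1 x:[11,25] y:[27,33] z:[31,100/3] -> miss, prune
    N8 x:[30,31] y:[45,47] z:[109/3,112/3] -> miss, prune
    N10 x:[6,15] y:[38,53] z:[33,106/3] -> miss, prune
  N6 x:[19,41] y:[36,51] z:[110/3,137/3] -> hit [110/3,41], descend [5, 13]
    N5 x:[19,39] y:[36,40] z:[110/3,127/3] -> hit [110/3,39] leaf, test {P7(miss), P9(miss)}
    N13 x:[20,41] y:[46,51] z:[43,137/3] -> miss, prune
  N7 x:[8,16] y:[25,55] z:[115/3,137/3] -> miss, prune
  N9 x:[33,41] y:[24,50] z:[97/3,110/3] -> hit [33,110/3], descend [4, 11]
    N4 x:[35,41] y:[24,41] z:[101/3,110/3] -> hit [35,110/3] leaf, test {P1(miss), P3@t=107/3}
    N11 x:[33,41] y:[41,50] z:[97/3,35] -> miss, prune

order=[0, 3, 1, 8, 10, 6, 5, 13, 7, 9, 4, 11]  |boxes|=12  |leaves|=2  hit=P3

== RESULT ==
2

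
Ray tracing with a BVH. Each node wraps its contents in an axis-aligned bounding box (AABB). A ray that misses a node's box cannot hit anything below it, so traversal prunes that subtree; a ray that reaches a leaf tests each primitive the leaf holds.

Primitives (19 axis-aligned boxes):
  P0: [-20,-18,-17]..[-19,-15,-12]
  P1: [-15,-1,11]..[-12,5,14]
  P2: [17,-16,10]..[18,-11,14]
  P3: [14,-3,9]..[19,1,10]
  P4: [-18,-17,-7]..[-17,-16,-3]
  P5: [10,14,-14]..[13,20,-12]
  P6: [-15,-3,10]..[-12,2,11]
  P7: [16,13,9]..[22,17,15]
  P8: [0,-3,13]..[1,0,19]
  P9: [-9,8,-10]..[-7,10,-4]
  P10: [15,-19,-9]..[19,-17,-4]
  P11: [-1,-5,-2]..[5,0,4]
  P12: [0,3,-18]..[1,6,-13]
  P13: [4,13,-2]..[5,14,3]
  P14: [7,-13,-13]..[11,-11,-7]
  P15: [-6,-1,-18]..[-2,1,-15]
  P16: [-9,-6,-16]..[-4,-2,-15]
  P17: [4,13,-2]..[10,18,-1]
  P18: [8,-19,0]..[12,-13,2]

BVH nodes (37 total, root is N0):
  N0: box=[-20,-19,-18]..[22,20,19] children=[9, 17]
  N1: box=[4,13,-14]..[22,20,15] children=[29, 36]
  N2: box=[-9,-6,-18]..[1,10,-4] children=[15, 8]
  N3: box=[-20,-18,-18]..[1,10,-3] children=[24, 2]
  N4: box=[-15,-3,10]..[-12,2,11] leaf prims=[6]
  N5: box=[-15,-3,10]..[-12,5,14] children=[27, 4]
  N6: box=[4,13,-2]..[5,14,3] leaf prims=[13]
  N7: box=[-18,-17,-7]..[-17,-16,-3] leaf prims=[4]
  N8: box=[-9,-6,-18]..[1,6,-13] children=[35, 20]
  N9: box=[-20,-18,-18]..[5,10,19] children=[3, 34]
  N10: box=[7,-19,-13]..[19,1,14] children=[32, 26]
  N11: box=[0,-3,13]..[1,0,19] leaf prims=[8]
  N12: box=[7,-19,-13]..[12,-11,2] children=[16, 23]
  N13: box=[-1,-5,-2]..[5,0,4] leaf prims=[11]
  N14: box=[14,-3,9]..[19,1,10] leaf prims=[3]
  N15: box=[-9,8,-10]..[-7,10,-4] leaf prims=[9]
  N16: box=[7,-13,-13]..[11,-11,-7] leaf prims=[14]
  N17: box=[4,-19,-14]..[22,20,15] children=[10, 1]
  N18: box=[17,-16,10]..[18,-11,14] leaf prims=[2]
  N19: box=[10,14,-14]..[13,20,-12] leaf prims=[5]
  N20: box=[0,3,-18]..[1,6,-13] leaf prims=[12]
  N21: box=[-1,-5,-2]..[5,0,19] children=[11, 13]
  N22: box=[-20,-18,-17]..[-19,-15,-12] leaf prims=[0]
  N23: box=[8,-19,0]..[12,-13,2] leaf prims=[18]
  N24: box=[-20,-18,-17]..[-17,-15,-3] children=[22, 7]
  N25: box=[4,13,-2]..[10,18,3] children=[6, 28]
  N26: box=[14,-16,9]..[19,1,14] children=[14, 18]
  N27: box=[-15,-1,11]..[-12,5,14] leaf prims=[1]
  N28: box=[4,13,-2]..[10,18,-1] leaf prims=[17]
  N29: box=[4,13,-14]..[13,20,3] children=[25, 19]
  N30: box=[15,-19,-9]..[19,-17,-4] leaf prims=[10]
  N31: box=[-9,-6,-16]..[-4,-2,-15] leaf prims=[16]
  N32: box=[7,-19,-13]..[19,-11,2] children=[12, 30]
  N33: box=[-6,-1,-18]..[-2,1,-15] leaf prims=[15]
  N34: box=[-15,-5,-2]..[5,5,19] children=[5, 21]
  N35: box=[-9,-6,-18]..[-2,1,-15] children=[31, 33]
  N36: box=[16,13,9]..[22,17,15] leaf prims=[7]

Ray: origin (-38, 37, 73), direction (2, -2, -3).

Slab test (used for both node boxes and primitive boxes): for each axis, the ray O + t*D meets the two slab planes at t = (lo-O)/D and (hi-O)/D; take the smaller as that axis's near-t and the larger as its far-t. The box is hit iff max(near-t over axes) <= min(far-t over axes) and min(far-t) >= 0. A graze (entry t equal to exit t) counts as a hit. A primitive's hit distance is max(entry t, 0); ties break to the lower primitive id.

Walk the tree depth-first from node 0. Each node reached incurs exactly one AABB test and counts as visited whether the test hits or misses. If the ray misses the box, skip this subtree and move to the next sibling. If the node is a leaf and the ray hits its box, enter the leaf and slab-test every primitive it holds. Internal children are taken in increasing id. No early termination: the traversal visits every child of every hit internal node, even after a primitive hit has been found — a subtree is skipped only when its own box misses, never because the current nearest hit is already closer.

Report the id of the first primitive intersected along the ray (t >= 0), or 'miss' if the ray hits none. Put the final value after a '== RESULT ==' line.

Trace the traversal:
N0 x:[9,30] y:[17/2,28] z:[18,91/3] -> hit [18,28], descend [9, 17]
  N9 x:[9,43/2] y:[27/2,55/2] z:[18,91/3] -> hit [18,43/2], descend [3, 34]
    N3 x:[9,39/2] y:[27/2,55/2] z:[76/3,91/3] -> miss, prune
    N34 x:[23/2,43/2] y:[16,21] z:[18,25] -> hit [18,21], descend [5, 21]
      N5 x:[23/2,13] y:[16,20] z:[59/3,21] -> miss, prune
      N21 x:[37/2,43/2] y:[37/2,21] z:[18,25] -> hit [37/2,21], descend [11, 13]
        N11 x:[19,39/2] y:[37/2,20] z:[18,20] -> hit [19,39/2] leaf, test {P8@t=19}
        N13 x:[37/2,43/2] y:[37/2,21] z:[23,25] -> miss, prune
  N17 x:[21,30] y:[17/2,28] z:[58/3,29] -> hit [21,28], descend [1, 10]
    N1 x:[21,30] y:[17/2,12] z:[58/3,29] -> miss, prune
    N10 x:[45/2,57/2] y:[18,28] z:[59/3,86/3] -> hit [45/2,28], descend [26, 32]
      N26 x:[26,57/2] y:[18,53/2] z:[59/3,64/3] -> miss, prune
      N32 x:[45/2,57/2] y:[24,28] z:[71/3,86/3] -> hit [24,28], descend [12, 30]
        N12 x:[45/2,25] y:[24,28] z:[71/3,86/3] -> hit [24,25], descend [16, 23]
          N16 x:[45/2,49/2] y:[24,25] z:[80/3,86/3] -> miss, prune
          N23 x:[23,25] y:[25,28] z:[71/3,73/3] -> miss, prune
        N30 x:[53/2,57/2] y:[27,28] z:[77/3,82/3] -> hit [27,82/3] leaf, test {P10@t=27}

17 AABB tests over nodes [0, 9, 3, 34, 5, 21, 11, 13, 17, 1, 10, 26, 32, 12, 16, 23, 30]; 2 leaves entered; closest P8.

== RESULT ==
8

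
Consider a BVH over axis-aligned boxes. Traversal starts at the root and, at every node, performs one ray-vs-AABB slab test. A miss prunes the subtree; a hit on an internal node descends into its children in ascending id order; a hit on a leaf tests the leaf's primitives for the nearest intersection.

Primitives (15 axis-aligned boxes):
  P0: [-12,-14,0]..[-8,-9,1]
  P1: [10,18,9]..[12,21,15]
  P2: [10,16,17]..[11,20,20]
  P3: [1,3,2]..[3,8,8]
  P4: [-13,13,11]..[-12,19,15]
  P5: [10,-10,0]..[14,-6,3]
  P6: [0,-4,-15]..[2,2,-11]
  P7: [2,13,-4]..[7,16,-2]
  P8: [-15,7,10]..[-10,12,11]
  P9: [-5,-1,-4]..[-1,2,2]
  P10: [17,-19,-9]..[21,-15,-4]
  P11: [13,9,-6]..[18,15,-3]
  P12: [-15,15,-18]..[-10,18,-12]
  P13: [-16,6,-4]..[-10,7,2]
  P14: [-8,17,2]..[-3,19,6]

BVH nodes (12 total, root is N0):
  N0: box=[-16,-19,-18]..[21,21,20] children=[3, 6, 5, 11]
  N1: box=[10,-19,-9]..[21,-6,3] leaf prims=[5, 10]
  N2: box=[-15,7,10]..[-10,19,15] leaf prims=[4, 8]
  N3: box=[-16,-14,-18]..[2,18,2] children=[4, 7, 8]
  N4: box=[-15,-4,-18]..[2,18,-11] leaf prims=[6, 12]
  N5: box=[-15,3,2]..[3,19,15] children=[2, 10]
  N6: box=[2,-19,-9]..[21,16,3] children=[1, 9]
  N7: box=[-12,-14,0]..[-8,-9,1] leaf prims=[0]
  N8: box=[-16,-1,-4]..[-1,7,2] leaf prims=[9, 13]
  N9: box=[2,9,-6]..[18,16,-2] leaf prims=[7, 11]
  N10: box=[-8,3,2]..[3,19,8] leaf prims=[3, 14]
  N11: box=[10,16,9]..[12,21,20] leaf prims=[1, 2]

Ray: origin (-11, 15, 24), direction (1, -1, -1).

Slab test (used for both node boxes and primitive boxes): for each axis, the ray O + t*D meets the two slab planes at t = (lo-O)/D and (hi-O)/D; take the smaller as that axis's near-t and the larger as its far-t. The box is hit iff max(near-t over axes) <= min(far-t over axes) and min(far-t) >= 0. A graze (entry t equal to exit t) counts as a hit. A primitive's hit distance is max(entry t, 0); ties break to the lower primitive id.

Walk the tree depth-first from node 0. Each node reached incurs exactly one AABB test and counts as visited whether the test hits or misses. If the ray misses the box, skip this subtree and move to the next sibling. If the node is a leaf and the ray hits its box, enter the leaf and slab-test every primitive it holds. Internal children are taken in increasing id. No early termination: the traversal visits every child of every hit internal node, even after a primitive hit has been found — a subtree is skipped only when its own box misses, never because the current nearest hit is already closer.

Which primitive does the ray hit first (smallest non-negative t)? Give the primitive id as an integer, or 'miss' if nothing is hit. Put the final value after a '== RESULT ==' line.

Trace the traversal:
N0 x:[-5,32] y:[-6,34] z:[4,42] -> hit [4,32], descend [3, 5, 6, 11]
  N3 x:[-5,13] y:[-3,29] z:[22,42] -> miss, prune
  N5 x:[-4,14] y:[-4,12] z:[9,22] -> hit [9,12], descend [2, 10]
    N2 x:[-4,1] y:[-4,8] z:[9,14] -> miss, prune
    N10 x:[3,14] y:[-4,12] z:[16,22] -> miss, prune
  N6 x:[13,32] y:[-1,34] z:[21,33] -> hit [21,32], descend [1, 9]
    N1 x:[21,32] y:[21,34] z:[21,33] -> hit [21,32] leaf, test {P5@t=21, P10@t=30}
    N9 x:[13,29] y:[-1,6] z:[26,30] -> miss, prune
  N11 x:[21,23] y:[-6,-1] z:[4,15] -> miss, prune

order=[0, 3, 5, 2, 10, 6, 1, 9, 11]  |boxes|=9  |leaves|=1  hit=P5

== RESULT ==
5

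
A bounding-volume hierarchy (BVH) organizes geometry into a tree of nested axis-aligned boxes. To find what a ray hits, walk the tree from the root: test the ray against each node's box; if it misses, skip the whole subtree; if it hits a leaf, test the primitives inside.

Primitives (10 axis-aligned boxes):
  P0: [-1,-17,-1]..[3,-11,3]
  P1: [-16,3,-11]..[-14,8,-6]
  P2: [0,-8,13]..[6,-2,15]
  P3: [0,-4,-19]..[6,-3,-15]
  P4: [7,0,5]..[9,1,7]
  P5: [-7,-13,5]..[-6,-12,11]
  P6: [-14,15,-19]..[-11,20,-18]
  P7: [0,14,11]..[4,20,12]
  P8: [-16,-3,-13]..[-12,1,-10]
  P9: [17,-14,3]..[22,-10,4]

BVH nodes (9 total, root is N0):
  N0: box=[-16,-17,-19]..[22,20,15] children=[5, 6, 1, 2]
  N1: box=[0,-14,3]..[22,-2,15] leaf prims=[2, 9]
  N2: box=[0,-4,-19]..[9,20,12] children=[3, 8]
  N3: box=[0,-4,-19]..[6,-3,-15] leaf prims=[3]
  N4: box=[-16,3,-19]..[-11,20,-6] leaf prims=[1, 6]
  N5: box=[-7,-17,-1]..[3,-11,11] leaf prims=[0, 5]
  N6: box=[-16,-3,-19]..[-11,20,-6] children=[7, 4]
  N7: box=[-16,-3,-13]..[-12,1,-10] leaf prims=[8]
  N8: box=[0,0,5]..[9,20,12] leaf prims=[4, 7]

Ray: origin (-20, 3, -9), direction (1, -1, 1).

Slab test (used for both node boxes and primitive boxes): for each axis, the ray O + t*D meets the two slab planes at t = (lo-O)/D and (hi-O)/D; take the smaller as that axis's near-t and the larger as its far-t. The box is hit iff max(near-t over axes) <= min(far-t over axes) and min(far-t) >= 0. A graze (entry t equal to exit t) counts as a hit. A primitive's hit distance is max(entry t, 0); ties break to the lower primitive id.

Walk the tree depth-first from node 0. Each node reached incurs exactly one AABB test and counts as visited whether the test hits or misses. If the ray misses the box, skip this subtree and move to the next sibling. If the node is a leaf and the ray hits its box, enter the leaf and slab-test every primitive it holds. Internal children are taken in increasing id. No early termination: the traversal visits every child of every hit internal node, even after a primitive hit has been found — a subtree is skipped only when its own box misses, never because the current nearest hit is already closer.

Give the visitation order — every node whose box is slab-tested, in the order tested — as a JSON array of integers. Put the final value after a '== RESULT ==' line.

Trace the traversal:
N0 x:[4,42] y:[-17,20] z:[-10,24] -> hit [4,20], descend [1, 2, 5, 6]
  N1 x:[20,42] y:[5,17] z:[12,24] -> miss, prune
  N2 x:[20,29] y:[-17,7] z:[-10,21] -> miss, prune
  N5 x:[13,23] y:[14,20] z:[8,20] -> hit [14,20] leaf, test {P0(miss), P5(miss)}
  N6 x:[4,9] y:[-17,6] z:[-10,3] -> miss, prune

Visited [0, 1, 2, 5, 6]. Tests: 5 box, 1 leaf. Nearest: miss.

== RESULT ==
[0, 1, 2, 5, 6]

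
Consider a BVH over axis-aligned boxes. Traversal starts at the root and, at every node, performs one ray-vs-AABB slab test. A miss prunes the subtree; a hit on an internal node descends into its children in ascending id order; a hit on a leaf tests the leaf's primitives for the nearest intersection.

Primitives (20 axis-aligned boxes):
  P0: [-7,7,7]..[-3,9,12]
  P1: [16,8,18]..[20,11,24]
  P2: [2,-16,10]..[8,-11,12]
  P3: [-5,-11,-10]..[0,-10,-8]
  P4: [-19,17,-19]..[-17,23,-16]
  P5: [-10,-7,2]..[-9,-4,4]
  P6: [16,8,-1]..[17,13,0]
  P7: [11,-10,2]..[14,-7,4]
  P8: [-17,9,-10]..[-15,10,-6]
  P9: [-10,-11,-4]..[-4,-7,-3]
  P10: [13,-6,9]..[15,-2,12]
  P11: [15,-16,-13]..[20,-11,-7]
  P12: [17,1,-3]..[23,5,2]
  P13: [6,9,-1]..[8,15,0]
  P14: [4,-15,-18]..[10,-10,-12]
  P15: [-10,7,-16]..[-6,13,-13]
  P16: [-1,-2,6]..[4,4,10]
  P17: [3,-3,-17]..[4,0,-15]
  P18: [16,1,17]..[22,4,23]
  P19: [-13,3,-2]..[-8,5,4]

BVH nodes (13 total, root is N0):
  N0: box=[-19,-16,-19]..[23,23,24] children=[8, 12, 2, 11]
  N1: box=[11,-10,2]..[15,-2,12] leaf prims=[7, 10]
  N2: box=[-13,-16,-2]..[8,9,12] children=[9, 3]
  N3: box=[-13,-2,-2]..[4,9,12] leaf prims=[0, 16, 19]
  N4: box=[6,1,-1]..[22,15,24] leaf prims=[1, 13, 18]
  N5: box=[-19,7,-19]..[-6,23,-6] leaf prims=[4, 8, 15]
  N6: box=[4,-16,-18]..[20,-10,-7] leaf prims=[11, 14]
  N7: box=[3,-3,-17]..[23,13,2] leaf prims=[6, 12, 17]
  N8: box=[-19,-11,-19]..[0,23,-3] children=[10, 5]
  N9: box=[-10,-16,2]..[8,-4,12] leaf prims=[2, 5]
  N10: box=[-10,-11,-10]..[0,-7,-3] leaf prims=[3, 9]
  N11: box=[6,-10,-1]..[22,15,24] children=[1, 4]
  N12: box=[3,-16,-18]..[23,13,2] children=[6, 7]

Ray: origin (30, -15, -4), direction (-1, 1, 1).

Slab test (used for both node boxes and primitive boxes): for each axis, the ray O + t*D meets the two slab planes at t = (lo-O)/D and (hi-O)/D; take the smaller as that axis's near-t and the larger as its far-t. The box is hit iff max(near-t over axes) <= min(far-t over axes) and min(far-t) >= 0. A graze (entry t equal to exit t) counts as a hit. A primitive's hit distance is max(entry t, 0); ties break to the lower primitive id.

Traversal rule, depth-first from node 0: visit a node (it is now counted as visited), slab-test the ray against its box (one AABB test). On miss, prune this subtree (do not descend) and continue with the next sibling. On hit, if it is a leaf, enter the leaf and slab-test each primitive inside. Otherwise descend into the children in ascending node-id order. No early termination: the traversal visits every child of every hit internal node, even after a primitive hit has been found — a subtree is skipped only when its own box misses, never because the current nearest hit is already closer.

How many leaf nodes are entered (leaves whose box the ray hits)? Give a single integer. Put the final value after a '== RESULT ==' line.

Walk:
N0 x:[7,49] y:[-1,38] z:[-15,28] -> hit [7,28], descend [2, 8, 11, 12]
  N2 x:[22,43] y:[-1,24] z:[2,16] -> miss, prune
  N8 x:[30,49] y:[4,38] z:[-15,1] -> miss, prune
  N11 x:[8,24] y:[5,30] z:[3,28] -> hit [8,24], descend [1, 4]
    N1 x:[15,19] y:[5,13] z:[6,16] -> miss, prune
    N4 x:[8,24] y:[16,30] z:[3,28] -> hit [16,24] leaf, test {P1(miss), P13(miss), P18(miss)}
  N12 x:[7,27] y:[-1,28] z:[-14,6] -> miss, prune

Summary -> nodes [0, 2, 8, 11, 1, 4, 12]; box-tests=7; leaf-entries=1; first=miss

== RESULT ==
1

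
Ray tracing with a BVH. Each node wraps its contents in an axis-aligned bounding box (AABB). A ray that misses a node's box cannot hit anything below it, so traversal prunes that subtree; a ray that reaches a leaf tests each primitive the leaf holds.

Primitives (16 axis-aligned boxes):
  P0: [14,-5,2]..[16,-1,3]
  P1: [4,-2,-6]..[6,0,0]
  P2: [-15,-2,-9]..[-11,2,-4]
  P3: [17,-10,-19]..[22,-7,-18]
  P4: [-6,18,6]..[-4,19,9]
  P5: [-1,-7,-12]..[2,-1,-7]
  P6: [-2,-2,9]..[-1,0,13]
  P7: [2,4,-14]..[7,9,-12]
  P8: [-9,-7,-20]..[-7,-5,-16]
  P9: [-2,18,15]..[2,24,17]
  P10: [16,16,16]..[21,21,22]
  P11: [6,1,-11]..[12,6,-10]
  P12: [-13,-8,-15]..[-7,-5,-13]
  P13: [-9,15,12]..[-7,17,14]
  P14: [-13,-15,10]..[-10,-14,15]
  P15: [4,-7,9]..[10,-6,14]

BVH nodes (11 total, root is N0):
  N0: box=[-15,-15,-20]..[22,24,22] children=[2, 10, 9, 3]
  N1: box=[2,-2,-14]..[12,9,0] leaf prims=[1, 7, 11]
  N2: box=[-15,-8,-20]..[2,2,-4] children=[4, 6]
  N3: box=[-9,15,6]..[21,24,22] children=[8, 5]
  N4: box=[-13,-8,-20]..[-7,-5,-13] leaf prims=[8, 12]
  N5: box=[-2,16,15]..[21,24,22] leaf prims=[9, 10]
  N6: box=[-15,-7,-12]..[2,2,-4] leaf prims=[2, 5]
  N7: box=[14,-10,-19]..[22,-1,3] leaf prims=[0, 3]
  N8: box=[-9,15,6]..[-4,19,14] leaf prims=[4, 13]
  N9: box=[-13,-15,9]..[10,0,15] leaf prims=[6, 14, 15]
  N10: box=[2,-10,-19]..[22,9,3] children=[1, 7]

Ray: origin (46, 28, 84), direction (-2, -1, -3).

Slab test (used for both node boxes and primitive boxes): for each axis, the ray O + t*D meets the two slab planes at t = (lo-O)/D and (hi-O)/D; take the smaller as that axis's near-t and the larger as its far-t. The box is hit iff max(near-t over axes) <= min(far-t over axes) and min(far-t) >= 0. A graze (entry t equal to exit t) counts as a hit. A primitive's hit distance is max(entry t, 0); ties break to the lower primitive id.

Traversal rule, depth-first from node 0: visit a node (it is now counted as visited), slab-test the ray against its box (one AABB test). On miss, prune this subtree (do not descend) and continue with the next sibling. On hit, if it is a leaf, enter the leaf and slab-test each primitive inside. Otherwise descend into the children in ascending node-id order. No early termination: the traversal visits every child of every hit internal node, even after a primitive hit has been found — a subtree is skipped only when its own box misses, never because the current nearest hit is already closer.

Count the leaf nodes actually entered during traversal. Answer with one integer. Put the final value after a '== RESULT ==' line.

Trace the traversal:
N0 x:[12,61/2] y:[4,43] z:[62/3,104/3] -> hit [62/3,61/2], descend [2, 3, 9, 10]
  N2 x:[22,61/2] y:[26,36] z:[88/3,104/3] -> hit [88/3,61/2], descend [4, 6]
    N4 x:[53/2,59/2] y:[33,36] z:[97/3,104/3] -> miss, prune
    N6 x:[22,61/2] y:[26,35] z:[88/3,32] -> hit [88/3,61/2] leaf, test {P2@t=88/3, P5(miss)}
  N3 x:[25/2,55/2] y:[4,13] z:[62/3,26] -> miss, prune
  N9 x:[18,59/2] y:[28,43] z:[23,25] -> miss, prune
  N10 x:[12,22] y:[19,38] z:[27,103/3] -> miss, prune

Summary -> nodes [0, 2, 4, 6, 3, 9, 10]; box-tests=7; leaf-entries=1; first=P2

== RESULT ==
1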